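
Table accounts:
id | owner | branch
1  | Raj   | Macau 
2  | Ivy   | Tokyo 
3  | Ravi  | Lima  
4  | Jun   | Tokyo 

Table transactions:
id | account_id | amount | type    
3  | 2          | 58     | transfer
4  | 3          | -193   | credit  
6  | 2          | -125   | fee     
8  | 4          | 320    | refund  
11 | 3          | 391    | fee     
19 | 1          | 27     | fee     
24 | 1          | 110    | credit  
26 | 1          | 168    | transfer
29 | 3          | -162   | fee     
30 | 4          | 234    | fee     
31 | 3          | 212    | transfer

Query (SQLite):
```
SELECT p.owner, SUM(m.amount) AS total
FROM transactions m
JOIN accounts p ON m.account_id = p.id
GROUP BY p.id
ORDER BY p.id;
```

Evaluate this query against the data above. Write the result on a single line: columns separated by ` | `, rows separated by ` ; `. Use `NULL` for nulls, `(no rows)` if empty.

Join each transactions row to its accounts via account_id.
Group joined rows by accounts.id; compute SUM(m.amount) per group.
  1: ids {19, 24, 26} → SUM(m.amount)=305
  2: ids {3, 6} → SUM(m.amount)=-67
  3: ids {4, 11, 29, 31} → SUM(m.amount)=248
  4: ids {8, 30} → SUM(m.amount)=554

Raj | 305 ; Ivy | -67 ; Ravi | 248 ; Jun | 554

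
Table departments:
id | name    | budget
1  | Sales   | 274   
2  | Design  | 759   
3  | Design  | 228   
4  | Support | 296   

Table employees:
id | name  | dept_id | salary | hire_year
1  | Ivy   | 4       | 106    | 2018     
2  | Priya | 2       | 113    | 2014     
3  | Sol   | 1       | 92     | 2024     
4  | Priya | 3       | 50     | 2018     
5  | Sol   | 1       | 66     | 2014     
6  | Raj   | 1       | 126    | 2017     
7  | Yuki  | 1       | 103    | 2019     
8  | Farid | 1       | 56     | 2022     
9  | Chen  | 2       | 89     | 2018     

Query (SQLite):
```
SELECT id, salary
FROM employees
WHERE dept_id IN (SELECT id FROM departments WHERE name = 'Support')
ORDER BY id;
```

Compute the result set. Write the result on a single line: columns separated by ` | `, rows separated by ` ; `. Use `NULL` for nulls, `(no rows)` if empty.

1 | 106

Inner query: departments.id where name = 'Support'.
Outer: keep employees rows whose dept_id is in that set.
Inner query → {4}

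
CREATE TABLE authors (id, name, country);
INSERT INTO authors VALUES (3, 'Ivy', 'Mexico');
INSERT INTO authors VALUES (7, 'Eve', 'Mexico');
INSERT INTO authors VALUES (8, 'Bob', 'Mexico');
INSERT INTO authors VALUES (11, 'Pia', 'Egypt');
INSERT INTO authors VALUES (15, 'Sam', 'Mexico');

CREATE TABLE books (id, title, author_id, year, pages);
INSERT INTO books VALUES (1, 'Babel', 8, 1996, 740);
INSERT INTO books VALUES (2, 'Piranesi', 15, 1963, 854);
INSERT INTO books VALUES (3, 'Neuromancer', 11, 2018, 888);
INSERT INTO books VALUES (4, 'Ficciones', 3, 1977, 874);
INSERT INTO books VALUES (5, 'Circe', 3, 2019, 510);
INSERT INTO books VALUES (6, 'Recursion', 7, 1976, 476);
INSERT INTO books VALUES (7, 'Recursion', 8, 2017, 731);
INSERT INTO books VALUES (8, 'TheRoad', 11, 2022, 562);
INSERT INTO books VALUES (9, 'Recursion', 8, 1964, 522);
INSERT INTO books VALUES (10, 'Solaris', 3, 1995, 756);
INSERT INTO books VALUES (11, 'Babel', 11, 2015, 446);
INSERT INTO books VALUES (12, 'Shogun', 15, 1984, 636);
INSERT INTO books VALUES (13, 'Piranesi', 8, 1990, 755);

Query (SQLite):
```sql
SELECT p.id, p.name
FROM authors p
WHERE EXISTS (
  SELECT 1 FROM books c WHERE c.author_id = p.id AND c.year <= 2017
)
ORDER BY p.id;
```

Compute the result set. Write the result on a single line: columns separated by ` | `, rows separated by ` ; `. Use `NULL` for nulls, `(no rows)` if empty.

For each authors row, check whether any books with matching author_id has year <= 2017.
Keep rows where that is true.

3 | Ivy ; 7 | Eve ; 8 | Bob ; 11 | Pia ; 15 | Sam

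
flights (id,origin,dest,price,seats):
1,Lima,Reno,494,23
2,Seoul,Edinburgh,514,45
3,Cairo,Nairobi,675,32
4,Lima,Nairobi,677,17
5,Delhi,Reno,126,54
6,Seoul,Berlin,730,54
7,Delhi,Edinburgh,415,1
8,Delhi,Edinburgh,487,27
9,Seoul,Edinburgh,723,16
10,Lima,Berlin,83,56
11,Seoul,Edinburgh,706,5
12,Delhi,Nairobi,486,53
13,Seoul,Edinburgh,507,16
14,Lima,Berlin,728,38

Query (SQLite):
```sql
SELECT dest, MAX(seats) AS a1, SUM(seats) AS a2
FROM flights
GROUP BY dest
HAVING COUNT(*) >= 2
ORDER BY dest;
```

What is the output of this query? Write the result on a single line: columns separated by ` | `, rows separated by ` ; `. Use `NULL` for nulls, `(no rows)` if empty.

Group flights by dest.
Per group compute: MAX(seats), SUM(seats).
HAVING: drop groups with fewer than 2 rows.
  Berlin: ids {6, 10, 14} → MAX(seats)=56, SUM(seats)=148
  Edinburgh: ids {2, 7, 8, 9, 11, 13} → MAX(seats)=45, SUM(seats)=110
  Nairobi: ids {3, 4, 12} → MAX(seats)=53, SUM(seats)=102
  Reno: ids {1, 5} → MAX(seats)=54, SUM(seats)=77

Berlin | 56 | 148 ; Edinburgh | 45 | 110 ; Nairobi | 53 | 102 ; Reno | 54 | 77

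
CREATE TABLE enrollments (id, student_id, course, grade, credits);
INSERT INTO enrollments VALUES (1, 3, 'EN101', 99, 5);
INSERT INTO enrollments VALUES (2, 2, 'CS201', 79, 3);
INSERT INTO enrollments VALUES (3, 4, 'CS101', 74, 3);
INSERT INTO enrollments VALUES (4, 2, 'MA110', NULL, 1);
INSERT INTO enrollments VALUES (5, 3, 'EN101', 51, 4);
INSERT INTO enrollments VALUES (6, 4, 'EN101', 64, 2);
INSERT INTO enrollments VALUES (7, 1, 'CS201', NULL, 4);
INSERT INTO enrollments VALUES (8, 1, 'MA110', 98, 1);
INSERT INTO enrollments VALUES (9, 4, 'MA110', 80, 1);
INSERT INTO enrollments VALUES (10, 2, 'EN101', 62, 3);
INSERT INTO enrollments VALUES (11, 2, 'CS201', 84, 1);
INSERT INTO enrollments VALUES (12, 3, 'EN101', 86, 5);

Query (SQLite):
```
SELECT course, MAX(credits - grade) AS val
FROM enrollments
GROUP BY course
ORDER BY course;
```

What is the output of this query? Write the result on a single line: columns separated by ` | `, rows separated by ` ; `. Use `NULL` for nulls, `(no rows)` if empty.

For each row compute credits - grade.
Group by course; take MAX of the expression per group.
  CS101: ids {3} → MAX(credits - grade)=-71
  CS201: ids {2, 7, 11} → MAX(credits - grade)=-76
  EN101: ids {1, 5, 6, 10, 12} → MAX(credits - grade)=-47
  MA110: ids {4, 8, 9} → MAX(credits - grade)=-79

CS101 | -71 ; CS201 | -76 ; EN101 | -47 ; MA110 | -79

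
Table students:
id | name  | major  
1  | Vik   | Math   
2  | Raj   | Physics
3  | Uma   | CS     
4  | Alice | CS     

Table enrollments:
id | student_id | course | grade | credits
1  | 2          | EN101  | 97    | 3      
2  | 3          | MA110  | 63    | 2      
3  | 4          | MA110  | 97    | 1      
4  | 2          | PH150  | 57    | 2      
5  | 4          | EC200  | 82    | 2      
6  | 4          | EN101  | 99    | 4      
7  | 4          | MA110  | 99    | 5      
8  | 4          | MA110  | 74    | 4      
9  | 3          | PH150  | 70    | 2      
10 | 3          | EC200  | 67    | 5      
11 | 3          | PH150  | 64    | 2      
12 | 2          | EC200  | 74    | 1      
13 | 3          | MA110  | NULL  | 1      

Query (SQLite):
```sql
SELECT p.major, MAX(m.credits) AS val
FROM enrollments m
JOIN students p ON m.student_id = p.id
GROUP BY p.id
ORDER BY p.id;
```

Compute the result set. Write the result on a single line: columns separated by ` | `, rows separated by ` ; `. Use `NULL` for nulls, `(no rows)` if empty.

Join each enrollments row to its students via student_id.
Group joined rows by students.id; compute MAX(m.credits) per group.
  2: ids {1, 4, 12} → MAX(m.credits)=3
  3: ids {2, 9, 10, 11, 13} → MAX(m.credits)=5
  4: ids {3, 5, 6, 7, 8} → MAX(m.credits)=5

Physics | 3 ; CS | 5 ; CS | 5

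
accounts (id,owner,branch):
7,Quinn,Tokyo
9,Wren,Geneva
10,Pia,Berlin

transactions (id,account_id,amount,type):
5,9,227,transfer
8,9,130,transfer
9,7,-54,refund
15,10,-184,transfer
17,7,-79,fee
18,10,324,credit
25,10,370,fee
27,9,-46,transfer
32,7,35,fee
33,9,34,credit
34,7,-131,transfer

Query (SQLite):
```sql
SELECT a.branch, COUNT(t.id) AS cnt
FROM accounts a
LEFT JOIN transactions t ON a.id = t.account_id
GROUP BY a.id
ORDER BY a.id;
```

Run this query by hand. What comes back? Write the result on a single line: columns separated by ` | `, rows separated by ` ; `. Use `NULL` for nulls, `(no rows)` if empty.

Tokyo | 4 ; Geneva | 4 ; Berlin | 3

LEFT JOIN keeps every accounts row; unmatched ones get NULL for transactions columns.
Group by accounts.id and compute COUNT(t.id). COUNT(col) of an all-NULL group is 0.
  7: ids {9, 17, 32, 34} → COUNT(t.id)=4
  9: ids {5, 8, 27, 33} → COUNT(t.id)=4
  10: ids {15, 18, 25} → COUNT(t.id)=3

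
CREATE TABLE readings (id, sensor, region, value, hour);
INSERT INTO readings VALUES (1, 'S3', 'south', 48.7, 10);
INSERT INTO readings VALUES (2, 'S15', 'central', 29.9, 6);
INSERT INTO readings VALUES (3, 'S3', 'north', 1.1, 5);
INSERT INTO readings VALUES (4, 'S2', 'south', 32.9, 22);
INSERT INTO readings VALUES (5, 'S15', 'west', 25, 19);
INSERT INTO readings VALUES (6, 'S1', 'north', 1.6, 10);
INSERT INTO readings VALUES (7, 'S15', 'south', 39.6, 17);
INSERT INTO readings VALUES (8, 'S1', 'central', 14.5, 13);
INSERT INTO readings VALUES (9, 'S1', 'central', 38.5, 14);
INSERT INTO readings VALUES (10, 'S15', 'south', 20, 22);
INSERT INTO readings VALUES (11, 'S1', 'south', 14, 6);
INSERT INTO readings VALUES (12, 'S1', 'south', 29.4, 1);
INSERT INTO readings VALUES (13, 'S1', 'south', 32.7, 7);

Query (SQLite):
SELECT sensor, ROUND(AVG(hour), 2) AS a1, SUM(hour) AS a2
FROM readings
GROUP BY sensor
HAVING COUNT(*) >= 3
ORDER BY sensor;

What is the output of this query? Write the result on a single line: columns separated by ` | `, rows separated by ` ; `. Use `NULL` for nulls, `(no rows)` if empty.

S1 | 8.5 | 51 ; S15 | 16 | 64

Group readings by sensor.
Per group compute: ROUND(AVG(hour), 2), SUM(hour).
HAVING: drop groups with fewer than 3 rows.
  S1: ids {6, 8, 9, 11, 12, 13} → ROUND(AVG(hour), 2)=8.5, SUM(hour)=51
  S15: ids {2, 5, 7, 10} → ROUND(AVG(hour), 2)=16, SUM(hour)=64
  S2: ids {4} → ROUND(AVG(hour), 2)=22, SUM(hour)=22
  S3: ids {1, 3} → ROUND(AVG(hour), 2)=7.5, SUM(hour)=15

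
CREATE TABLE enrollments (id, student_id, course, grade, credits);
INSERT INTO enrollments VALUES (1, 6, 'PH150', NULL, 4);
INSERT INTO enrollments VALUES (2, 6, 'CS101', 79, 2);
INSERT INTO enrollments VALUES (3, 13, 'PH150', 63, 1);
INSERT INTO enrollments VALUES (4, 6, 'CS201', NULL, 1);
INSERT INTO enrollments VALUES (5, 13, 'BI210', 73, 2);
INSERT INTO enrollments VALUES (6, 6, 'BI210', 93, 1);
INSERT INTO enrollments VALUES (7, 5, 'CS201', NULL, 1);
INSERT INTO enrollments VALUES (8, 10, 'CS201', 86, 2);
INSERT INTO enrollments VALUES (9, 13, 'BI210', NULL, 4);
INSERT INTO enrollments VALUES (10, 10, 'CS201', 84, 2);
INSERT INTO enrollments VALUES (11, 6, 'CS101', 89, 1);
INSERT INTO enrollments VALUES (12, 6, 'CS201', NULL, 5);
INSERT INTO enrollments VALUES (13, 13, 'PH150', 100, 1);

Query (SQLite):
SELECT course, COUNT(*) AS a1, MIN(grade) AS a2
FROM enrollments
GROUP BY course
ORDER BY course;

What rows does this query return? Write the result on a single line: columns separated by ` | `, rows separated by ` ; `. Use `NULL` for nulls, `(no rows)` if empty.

BI210 | 3 | 73 ; CS101 | 2 | 79 ; CS201 | 5 | 84 ; PH150 | 3 | 63

Group enrollments by course.
Per group compute: COUNT(*), MIN(grade).
  BI210: ids {5, 6, 9} → COUNT(*)=3, MIN(grade)=73
  CS101: ids {2, 11} → COUNT(*)=2, MIN(grade)=79
  CS201: ids {4, 7, 8, 10, 12} → COUNT(*)=5, MIN(grade)=84
  PH150: ids {1, 3, 13} → COUNT(*)=3, MIN(grade)=63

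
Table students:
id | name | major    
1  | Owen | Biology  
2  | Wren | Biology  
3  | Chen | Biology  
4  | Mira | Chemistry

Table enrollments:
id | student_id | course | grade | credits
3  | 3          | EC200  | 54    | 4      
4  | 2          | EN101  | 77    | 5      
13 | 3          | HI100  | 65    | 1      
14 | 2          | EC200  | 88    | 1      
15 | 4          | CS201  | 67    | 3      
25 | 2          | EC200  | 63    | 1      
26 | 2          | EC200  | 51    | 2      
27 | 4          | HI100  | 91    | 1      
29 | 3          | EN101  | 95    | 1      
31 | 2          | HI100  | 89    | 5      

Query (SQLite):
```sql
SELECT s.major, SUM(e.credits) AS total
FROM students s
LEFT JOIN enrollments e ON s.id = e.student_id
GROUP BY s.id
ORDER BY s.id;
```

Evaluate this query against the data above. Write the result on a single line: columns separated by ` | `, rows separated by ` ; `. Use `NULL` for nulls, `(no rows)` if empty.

LEFT JOIN keeps every students row; unmatched ones get NULL for enrollments columns.
Group by students.id and compute SUM(e.credits). SUM over an all-NULL group is NULL.
  1: ids {—} → SUM(e.credits)=NULL
  2: ids {4, 14, 25, 26, 31} → SUM(e.credits)=14
  3: ids {3, 13, 29} → SUM(e.credits)=6
  4: ids {15, 27} → SUM(e.credits)=4

Biology | NULL ; Biology | 14 ; Biology | 6 ; Chemistry | 4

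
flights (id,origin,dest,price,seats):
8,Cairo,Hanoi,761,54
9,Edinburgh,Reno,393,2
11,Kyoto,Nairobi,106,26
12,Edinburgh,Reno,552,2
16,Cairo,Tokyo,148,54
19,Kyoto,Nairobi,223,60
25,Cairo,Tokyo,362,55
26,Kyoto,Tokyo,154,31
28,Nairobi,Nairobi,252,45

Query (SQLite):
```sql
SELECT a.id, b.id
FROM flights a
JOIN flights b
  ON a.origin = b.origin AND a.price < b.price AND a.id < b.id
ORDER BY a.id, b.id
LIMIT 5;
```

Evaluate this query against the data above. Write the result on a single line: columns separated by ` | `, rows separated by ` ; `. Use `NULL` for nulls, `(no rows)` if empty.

Pairs (a,b) with same origin, a.price < b.price, a.id < b.id.
origin groups: Cairo:{8,16,25} Edinburgh:{9,12} Kyoto:{11,19,26} Nairobi:{28}
Ordered by (a.id, b.id); first 5.

9 | 12 ; 11 | 19 ; 11 | 26 ; 16 | 25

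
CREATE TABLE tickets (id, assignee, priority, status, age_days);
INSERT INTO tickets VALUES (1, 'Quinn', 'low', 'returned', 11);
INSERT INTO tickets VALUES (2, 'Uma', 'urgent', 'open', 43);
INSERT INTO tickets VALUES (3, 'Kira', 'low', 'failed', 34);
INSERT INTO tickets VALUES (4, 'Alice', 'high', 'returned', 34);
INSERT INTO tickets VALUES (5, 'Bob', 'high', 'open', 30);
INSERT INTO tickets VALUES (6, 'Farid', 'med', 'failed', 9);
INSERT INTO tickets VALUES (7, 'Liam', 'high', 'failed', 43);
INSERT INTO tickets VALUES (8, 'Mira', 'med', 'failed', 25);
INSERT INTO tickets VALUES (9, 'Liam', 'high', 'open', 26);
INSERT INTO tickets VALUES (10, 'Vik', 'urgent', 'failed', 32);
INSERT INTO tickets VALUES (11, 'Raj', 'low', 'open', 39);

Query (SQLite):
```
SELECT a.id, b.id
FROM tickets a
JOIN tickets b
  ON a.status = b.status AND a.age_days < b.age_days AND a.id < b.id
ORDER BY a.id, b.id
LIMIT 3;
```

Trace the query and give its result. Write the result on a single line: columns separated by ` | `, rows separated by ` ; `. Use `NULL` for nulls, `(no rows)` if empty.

Pairs (a,b) with same status, a.age_days < b.age_days, a.id < b.id.
status groups: failed:{3,6,7,8,10} open:{2,5,9,11} returned:{1,4}
Ordered by (a.id, b.id); first 3.

1 | 4 ; 3 | 7 ; 5 | 11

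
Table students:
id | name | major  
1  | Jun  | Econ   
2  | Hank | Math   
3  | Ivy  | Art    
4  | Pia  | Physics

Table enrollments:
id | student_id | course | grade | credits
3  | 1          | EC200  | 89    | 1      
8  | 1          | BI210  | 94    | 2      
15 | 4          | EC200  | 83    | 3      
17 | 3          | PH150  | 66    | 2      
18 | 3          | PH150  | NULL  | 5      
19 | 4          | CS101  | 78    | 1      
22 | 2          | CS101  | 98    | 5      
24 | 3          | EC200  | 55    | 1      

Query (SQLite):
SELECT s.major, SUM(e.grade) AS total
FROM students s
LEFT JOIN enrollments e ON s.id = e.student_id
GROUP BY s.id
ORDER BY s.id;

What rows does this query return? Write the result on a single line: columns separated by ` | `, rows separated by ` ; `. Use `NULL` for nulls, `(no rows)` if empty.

Econ | 183 ; Math | 98 ; Art | 121 ; Physics | 161

LEFT JOIN keeps every students row; unmatched ones get NULL for enrollments columns.
Group by students.id and compute SUM(e.grade). SUM over an all-NULL group is NULL.
  1: ids {3, 8} → SUM(e.grade)=183
  2: ids {22} → SUM(e.grade)=98
  3: ids {17, 18, 24} → SUM(e.grade)=121
  4: ids {15, 19} → SUM(e.grade)=161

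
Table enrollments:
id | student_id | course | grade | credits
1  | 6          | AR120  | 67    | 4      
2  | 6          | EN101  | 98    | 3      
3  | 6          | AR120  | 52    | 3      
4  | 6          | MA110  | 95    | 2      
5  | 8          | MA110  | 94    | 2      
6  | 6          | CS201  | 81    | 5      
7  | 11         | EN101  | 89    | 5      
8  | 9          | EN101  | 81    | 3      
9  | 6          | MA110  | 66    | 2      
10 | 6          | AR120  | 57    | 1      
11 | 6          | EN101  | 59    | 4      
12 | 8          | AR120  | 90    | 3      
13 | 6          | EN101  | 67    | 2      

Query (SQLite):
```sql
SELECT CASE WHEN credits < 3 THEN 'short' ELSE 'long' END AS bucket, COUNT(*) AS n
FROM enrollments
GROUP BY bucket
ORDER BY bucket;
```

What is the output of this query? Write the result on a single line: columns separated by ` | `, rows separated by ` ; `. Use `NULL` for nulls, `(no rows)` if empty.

Bucket rows by credits < 3 → 'short' else 'long'; count each bucket.

long | 8 ; short | 5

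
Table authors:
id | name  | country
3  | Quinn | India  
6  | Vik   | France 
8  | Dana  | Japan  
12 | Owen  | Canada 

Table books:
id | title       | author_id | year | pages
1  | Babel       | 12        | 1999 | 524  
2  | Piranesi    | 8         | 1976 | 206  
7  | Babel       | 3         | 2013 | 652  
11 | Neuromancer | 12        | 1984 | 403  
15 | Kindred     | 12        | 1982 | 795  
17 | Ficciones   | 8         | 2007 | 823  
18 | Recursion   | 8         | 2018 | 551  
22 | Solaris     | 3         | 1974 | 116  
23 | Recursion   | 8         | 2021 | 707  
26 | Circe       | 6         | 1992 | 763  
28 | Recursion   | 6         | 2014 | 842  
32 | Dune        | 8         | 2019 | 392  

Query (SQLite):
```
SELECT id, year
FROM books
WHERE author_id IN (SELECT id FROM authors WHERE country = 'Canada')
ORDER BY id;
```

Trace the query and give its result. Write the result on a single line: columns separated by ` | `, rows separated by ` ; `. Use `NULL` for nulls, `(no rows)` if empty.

1 | 1999 ; 11 | 1984 ; 15 | 1982

Inner query: authors.id where country = 'Canada'.
Outer: keep books rows whose author_id is in that set.
Inner query → {12}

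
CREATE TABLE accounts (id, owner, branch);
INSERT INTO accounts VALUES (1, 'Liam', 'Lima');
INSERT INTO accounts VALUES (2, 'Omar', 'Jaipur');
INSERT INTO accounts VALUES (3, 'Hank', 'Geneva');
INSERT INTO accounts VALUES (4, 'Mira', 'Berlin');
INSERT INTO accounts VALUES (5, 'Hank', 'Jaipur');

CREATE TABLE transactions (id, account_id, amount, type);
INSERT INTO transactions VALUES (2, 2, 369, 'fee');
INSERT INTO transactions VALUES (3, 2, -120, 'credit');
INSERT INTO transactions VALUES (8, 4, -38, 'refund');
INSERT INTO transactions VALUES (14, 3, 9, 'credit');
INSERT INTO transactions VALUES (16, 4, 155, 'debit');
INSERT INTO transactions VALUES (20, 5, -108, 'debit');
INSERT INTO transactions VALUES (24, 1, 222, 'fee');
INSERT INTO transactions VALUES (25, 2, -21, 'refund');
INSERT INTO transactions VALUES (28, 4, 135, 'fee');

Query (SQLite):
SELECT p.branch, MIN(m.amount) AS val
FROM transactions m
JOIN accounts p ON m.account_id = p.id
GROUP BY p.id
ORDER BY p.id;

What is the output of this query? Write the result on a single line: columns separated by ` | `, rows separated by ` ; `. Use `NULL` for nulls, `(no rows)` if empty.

Lima | 222 ; Jaipur | -120 ; Geneva | 9 ; Berlin | -38 ; Jaipur | -108

Join each transactions row to its accounts via account_id.
Group joined rows by accounts.id; compute MIN(m.amount) per group.
  1: ids {24} → MIN(m.amount)=222
  2: ids {2, 3, 25} → MIN(m.amount)=-120
  3: ids {14} → MIN(m.amount)=9
  4: ids {8, 16, 28} → MIN(m.amount)=-38
  5: ids {20} → MIN(m.amount)=-108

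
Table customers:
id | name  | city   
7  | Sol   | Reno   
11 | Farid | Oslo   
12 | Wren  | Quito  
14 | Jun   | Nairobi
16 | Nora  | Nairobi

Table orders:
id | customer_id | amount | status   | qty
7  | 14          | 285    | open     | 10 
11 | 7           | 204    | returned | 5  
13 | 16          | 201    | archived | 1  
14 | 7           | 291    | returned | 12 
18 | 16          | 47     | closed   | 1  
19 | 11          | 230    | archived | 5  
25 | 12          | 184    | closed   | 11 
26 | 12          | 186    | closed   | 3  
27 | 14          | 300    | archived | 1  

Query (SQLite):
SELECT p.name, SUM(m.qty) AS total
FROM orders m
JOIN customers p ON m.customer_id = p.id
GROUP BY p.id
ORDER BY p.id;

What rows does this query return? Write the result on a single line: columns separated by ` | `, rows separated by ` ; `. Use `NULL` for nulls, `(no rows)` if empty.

Sol | 17 ; Farid | 5 ; Wren | 14 ; Jun | 11 ; Nora | 2

Join each orders row to its customers via customer_id.
Group joined rows by customers.id; compute SUM(m.qty) per group.
  7: ids {11, 14} → SUM(m.qty)=17
  11: ids {19} → SUM(m.qty)=5
  12: ids {25, 26} → SUM(m.qty)=14
  14: ids {7, 27} → SUM(m.qty)=11
  16: ids {13, 18} → SUM(m.qty)=2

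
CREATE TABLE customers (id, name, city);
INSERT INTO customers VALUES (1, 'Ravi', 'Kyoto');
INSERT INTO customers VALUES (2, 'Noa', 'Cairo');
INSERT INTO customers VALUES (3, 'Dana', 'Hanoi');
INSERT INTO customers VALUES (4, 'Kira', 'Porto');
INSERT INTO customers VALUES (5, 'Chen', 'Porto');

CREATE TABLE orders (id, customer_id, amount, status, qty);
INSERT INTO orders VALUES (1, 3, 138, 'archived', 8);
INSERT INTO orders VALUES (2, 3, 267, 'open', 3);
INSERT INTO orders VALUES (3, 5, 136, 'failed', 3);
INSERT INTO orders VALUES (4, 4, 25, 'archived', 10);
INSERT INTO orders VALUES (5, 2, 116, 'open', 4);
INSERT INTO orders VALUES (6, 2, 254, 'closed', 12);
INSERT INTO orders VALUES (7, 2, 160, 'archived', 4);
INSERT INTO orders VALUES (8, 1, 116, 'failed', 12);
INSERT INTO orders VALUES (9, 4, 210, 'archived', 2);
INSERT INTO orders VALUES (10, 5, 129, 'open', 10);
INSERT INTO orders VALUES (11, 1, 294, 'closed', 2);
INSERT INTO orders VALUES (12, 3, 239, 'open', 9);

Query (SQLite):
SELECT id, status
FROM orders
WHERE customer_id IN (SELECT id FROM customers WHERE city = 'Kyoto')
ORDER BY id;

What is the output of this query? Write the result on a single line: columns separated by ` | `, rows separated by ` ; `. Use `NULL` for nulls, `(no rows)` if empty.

8 | failed ; 11 | closed

Inner query: customers.id where city = 'Kyoto'.
Outer: keep orders rows whose customer_id is in that set.
Inner query → {1}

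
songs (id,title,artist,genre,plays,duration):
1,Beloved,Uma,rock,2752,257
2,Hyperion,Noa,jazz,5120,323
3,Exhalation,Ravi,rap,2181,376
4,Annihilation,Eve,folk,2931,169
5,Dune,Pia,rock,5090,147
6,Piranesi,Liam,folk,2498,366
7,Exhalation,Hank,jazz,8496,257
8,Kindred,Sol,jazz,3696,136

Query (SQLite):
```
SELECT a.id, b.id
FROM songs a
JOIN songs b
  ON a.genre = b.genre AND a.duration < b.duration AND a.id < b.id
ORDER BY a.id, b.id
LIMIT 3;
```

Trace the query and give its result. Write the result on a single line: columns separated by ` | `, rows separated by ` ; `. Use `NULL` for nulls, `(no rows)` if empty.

4 | 6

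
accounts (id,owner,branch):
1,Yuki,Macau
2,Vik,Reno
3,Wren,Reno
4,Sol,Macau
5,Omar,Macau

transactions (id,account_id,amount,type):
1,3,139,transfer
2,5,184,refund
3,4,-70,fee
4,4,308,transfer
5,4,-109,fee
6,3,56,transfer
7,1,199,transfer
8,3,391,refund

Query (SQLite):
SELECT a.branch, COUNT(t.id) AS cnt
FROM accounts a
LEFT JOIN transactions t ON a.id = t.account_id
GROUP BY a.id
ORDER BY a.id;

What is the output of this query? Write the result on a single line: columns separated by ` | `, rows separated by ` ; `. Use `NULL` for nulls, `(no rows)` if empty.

LEFT JOIN keeps every accounts row; unmatched ones get NULL for transactions columns.
Group by accounts.id and compute COUNT(t.id). COUNT(col) of an all-NULL group is 0.
  1: ids {7} → COUNT(t.id)=1
  2: ids {—} → COUNT(t.id)=0
  3: ids {1, 6, 8} → COUNT(t.id)=3
  4: ids {3, 4, 5} → COUNT(t.id)=3
  5: ids {2} → COUNT(t.id)=1

Macau | 1 ; Reno | 0 ; Reno | 3 ; Macau | 3 ; Macau | 1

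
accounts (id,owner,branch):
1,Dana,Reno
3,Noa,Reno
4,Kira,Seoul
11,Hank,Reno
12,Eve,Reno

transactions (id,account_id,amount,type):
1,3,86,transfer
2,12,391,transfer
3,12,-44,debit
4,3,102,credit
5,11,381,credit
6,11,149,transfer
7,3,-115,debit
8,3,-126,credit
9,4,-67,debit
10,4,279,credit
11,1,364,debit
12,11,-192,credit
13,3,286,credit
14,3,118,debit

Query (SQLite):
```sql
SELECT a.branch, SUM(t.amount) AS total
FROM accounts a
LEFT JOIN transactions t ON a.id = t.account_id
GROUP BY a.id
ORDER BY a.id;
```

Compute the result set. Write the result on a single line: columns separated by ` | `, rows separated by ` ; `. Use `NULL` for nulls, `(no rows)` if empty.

Reno | 364 ; Reno | 351 ; Seoul | 212 ; Reno | 338 ; Reno | 347

LEFT JOIN keeps every accounts row; unmatched ones get NULL for transactions columns.
Group by accounts.id and compute SUM(t.amount). SUM over an all-NULL group is NULL.
  1: ids {11} → SUM(t.amount)=364
  3: ids {1, 4, 7, 8, 13, 14} → SUM(t.amount)=351
  4: ids {9, 10} → SUM(t.amount)=212
  11: ids {5, 6, 12} → SUM(t.amount)=338
  12: ids {2, 3} → SUM(t.amount)=347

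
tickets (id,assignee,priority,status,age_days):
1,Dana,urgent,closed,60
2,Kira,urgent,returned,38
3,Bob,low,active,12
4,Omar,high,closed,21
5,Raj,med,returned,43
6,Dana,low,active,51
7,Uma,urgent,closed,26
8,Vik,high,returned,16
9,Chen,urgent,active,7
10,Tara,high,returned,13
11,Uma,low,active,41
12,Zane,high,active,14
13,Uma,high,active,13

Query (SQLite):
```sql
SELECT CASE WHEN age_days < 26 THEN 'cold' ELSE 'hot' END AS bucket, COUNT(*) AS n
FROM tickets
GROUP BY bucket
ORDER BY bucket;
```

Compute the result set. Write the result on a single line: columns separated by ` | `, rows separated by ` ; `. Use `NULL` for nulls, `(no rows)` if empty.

cold | 7 ; hot | 6

Bucket rows by age_days < 26 → 'cold' else 'hot'; count each bucket.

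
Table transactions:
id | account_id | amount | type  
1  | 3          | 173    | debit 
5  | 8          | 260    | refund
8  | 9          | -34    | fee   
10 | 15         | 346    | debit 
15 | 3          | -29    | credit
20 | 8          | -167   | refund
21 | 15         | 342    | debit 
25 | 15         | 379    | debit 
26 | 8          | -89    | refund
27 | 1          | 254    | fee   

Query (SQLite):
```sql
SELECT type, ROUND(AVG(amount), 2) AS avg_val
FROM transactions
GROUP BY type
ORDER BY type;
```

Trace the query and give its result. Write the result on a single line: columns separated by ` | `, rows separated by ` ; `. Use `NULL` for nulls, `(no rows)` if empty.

credit | -29 ; debit | 310 ; fee | 110 ; refund | 1.33

Partition transactions by type; compute ROUND(AVG(amount), 2) within each group.
  credit: ids {15} → ROUND(AVG(amount), 2)=-29
  debit: ids {1, 10, 21, 25} → ROUND(AVG(amount), 2)=310
  fee: ids {8, 27} → ROUND(AVG(amount), 2)=110
  refund: ids {5, 20, 26} → ROUND(AVG(amount), 2)=1.33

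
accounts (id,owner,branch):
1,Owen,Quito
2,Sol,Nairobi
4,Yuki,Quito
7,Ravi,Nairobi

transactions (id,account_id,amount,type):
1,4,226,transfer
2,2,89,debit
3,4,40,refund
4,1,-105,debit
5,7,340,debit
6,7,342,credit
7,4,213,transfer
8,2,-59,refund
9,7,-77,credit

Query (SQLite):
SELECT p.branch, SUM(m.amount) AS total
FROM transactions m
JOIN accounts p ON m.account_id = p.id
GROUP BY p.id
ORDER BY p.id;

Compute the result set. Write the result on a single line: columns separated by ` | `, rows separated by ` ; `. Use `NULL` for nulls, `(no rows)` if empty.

Join each transactions row to its accounts via account_id.
Group joined rows by accounts.id; compute SUM(m.amount) per group.
  1: ids {4} → SUM(m.amount)=-105
  2: ids {2, 8} → SUM(m.amount)=30
  4: ids {1, 3, 7} → SUM(m.amount)=479
  7: ids {5, 6, 9} → SUM(m.amount)=605

Quito | -105 ; Nairobi | 30 ; Quito | 479 ; Nairobi | 605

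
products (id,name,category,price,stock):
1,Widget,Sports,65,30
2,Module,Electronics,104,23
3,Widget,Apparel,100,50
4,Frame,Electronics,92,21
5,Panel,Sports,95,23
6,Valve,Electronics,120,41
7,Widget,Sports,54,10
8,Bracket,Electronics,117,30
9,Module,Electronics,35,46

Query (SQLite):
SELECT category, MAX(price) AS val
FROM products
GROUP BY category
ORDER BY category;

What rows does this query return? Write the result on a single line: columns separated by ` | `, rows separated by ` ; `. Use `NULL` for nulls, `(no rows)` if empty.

Apparel | 100 ; Electronics | 120 ; Sports | 95

Partition products by category; compute MAX(price) within each group.
  Apparel: ids {3} → MAX(price)=100
  Electronics: ids {2, 4, 6, 8, 9} → MAX(price)=120
  Sports: ids {1, 5, 7} → MAX(price)=95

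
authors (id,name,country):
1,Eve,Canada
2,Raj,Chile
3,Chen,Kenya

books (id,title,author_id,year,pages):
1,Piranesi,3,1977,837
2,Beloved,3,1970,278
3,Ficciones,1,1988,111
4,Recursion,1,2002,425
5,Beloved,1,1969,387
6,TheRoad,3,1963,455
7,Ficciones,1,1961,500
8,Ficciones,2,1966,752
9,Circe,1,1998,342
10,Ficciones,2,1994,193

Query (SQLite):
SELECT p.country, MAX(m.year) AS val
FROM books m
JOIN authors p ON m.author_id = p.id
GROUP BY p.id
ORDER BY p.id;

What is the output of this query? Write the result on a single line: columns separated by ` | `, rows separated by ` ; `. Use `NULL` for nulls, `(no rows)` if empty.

Canada | 2002 ; Chile | 1994 ; Kenya | 1977

Join each books row to its authors via author_id.
Group joined rows by authors.id; compute MAX(m.year) per group.
  1: ids {3, 4, 5, 7, 9} → MAX(m.year)=2002
  2: ids {8, 10} → MAX(m.year)=1994
  3: ids {1, 2, 6} → MAX(m.year)=1977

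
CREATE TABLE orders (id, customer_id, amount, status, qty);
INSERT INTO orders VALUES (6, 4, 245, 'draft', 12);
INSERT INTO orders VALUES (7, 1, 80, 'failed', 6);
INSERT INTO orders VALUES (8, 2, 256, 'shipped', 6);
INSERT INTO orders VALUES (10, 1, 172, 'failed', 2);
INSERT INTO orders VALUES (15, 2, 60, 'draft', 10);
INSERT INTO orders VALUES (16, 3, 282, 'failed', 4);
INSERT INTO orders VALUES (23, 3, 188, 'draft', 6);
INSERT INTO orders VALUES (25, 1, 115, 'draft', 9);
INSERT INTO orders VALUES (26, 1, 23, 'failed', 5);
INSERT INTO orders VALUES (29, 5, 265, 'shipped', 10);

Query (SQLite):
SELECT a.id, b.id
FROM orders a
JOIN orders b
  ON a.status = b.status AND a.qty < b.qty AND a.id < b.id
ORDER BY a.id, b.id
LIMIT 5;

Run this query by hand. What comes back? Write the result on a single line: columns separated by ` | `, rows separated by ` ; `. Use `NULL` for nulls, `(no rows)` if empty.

8 | 29 ; 10 | 16 ; 10 | 26 ; 16 | 26 ; 23 | 25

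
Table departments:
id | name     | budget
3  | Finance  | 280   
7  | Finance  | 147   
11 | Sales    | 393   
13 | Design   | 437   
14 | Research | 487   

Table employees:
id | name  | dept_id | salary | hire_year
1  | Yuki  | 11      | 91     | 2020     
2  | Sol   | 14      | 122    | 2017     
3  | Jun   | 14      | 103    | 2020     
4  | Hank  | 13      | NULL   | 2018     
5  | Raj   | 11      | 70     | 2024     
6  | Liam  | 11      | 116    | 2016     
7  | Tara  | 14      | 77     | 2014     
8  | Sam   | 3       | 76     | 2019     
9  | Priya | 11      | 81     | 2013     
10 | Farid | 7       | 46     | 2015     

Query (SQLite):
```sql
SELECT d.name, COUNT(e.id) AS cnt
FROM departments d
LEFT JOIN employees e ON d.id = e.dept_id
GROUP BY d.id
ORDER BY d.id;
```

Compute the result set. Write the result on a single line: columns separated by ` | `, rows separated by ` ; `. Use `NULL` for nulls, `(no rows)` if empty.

LEFT JOIN keeps every departments row; unmatched ones get NULL for employees columns.
Group by departments.id and compute COUNT(e.id). COUNT(col) of an all-NULL group is 0.
  3: ids {8} → COUNT(e.id)=1
  7: ids {10} → COUNT(e.id)=1
  11: ids {1, 5, 6, 9} → COUNT(e.id)=4
  13: ids {4} → COUNT(e.id)=1
  14: ids {2, 3, 7} → COUNT(e.id)=3

Finance | 1 ; Finance | 1 ; Sales | 4 ; Design | 1 ; Research | 3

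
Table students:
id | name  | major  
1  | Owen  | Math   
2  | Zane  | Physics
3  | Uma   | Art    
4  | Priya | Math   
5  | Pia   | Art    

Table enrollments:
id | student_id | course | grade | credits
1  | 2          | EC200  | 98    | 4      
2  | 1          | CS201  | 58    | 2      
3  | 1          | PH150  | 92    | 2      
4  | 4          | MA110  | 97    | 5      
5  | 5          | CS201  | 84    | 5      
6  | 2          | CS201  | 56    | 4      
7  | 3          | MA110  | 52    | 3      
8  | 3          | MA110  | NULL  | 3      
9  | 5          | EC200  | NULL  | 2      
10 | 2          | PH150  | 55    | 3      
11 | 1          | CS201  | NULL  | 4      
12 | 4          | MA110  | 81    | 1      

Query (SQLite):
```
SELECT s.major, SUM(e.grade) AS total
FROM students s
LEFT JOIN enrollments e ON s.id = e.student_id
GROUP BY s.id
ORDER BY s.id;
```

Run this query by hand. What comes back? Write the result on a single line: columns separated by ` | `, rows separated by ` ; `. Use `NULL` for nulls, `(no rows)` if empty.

Math | 150 ; Physics | 209 ; Art | 52 ; Math | 178 ; Art | 84

LEFT JOIN keeps every students row; unmatched ones get NULL for enrollments columns.
Group by students.id and compute SUM(e.grade). SUM over an all-NULL group is NULL.
  1: ids {2, 3, 11} → SUM(e.grade)=150
  2: ids {1, 6, 10} → SUM(e.grade)=209
  3: ids {7, 8} → SUM(e.grade)=52
  4: ids {4, 12} → SUM(e.grade)=178
  5: ids {5, 9} → SUM(e.grade)=84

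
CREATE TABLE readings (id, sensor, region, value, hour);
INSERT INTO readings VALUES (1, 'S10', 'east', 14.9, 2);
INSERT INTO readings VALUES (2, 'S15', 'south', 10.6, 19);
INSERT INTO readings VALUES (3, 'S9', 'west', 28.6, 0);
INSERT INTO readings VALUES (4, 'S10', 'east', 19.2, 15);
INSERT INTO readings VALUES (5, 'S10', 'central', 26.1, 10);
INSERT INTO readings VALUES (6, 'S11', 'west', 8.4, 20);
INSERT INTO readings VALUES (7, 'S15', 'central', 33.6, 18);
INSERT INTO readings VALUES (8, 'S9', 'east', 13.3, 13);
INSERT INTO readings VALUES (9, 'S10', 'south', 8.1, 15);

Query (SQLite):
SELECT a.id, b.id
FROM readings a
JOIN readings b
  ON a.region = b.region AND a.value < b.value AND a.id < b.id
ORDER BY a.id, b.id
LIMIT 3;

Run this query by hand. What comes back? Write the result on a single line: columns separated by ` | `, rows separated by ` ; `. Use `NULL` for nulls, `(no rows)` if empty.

1 | 4 ; 5 | 7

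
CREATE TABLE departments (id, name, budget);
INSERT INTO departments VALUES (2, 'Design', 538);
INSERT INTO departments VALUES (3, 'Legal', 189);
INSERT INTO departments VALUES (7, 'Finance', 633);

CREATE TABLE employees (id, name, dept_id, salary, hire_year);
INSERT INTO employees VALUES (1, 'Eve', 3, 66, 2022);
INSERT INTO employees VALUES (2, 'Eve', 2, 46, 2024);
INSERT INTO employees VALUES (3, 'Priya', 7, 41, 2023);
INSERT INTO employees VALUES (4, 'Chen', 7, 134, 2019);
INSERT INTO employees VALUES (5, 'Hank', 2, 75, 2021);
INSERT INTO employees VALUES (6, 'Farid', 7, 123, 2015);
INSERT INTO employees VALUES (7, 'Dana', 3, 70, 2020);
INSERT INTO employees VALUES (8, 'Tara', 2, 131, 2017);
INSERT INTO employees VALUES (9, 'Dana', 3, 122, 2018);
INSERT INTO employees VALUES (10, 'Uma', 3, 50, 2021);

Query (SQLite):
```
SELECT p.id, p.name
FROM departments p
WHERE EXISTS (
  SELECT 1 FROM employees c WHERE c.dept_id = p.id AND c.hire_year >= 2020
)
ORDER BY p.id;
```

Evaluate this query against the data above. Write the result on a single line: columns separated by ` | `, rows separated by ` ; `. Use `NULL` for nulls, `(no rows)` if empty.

For each departments row, check whether any employees with matching dept_id has hire_year >= 2020.
Keep rows where that is true.

2 | Design ; 3 | Legal ; 7 | Finance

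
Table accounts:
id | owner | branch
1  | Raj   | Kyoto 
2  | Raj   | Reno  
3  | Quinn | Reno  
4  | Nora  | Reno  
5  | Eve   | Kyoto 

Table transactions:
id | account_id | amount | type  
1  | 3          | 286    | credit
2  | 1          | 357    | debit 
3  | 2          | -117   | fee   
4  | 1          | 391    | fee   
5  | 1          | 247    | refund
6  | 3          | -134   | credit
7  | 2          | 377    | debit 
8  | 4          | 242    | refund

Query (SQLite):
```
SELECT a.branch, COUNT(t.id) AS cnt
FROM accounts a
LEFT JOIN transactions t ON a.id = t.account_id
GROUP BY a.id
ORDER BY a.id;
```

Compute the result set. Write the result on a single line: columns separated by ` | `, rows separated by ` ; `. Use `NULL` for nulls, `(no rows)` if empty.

Kyoto | 3 ; Reno | 2 ; Reno | 2 ; Reno | 1 ; Kyoto | 0

LEFT JOIN keeps every accounts row; unmatched ones get NULL for transactions columns.
Group by accounts.id and compute COUNT(t.id). COUNT(col) of an all-NULL group is 0.
  1: ids {2, 4, 5} → COUNT(t.id)=3
  2: ids {3, 7} → COUNT(t.id)=2
  3: ids {1, 6} → COUNT(t.id)=2
  4: ids {8} → COUNT(t.id)=1
  5: ids {—} → COUNT(t.id)=0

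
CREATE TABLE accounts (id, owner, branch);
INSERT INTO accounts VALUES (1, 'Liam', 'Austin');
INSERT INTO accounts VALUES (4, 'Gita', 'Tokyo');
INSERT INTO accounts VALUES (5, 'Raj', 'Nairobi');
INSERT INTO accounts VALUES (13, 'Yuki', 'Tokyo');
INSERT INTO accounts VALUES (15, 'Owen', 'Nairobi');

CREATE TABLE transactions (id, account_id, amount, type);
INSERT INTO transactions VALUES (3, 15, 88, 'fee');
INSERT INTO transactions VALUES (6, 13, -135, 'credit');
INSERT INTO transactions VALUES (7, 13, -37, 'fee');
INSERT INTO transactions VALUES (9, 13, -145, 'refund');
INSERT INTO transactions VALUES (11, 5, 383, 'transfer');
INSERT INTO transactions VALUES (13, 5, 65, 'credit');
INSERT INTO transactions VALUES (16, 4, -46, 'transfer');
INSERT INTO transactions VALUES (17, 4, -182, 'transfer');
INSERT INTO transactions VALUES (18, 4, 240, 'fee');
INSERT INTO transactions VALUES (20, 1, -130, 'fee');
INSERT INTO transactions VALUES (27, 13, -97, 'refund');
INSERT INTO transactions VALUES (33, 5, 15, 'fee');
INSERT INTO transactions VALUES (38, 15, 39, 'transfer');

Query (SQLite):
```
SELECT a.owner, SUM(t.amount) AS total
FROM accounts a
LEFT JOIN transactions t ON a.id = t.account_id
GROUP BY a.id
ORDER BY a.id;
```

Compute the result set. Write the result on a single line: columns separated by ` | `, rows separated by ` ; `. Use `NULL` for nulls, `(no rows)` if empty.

LEFT JOIN keeps every accounts row; unmatched ones get NULL for transactions columns.
Group by accounts.id and compute SUM(t.amount). SUM over an all-NULL group is NULL.
  1: ids {20} → SUM(t.amount)=-130
  4: ids {16, 17, 18} → SUM(t.amount)=12
  5: ids {11, 13, 33} → SUM(t.amount)=463
  13: ids {6, 7, 9, 27} → SUM(t.amount)=-414
  15: ids {3, 38} → SUM(t.amount)=127

Liam | -130 ; Gita | 12 ; Raj | 463 ; Yuki | -414 ; Owen | 127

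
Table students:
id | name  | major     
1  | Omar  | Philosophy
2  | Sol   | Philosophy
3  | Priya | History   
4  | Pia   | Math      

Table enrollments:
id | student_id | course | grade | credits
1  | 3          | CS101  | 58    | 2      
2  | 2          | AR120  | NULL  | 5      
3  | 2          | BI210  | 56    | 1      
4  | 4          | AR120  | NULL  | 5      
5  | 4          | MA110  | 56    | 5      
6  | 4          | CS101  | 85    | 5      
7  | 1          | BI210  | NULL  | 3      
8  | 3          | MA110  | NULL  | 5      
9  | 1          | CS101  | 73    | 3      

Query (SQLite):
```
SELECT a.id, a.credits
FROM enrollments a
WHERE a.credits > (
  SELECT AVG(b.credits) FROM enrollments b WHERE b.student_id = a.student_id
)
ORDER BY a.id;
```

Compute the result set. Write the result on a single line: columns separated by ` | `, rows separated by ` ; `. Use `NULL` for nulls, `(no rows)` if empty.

2 | 5 ; 8 | 5

For each enrollments row a, compute AVG(credits) over rows sharing a.student_id.
Keep row a if a.credits > that per-group AVG.
  student_id=1: AVG(credits) = 3.0
  student_id=2: AVG(credits) = 3.0
  student_id=3: AVG(credits) = 3.5
  student_id=4: AVG(credits) = 5.0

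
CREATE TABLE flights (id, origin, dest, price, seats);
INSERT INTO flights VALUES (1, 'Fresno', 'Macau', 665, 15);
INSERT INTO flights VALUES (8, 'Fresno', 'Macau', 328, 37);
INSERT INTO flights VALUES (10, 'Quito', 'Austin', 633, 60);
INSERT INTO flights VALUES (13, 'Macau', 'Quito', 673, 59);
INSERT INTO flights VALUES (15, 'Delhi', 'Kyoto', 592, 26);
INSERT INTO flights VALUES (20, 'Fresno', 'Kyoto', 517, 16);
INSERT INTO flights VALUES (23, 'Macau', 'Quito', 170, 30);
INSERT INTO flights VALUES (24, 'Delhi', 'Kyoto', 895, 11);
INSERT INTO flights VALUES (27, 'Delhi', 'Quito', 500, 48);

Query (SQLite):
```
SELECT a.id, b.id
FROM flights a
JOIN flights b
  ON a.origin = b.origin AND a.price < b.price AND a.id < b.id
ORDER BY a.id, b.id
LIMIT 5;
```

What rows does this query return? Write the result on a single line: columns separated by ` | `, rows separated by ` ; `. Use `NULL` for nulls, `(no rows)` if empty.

8 | 20 ; 15 | 24

Pairs (a,b) with same origin, a.price < b.price, a.id < b.id.
origin groups: Delhi:{15,24,27} Fresno:{1,8,20} Macau:{13,23} Quito:{10}
Ordered by (a.id, b.id); first 5.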